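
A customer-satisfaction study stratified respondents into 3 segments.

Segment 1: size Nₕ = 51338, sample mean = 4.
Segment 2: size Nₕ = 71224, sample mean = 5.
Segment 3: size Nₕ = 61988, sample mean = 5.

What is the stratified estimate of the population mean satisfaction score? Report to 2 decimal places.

4.72

N = 184550; weights Wₕ = Nₕ/N = (0.2782, 0.3859, 0.3359).
x̄_st = Σ Wₕ·x̄ₕ = 0.2782·4 + 0.3859·5 + 0.3359·5 ≈ 4.7218...
→ 4.72.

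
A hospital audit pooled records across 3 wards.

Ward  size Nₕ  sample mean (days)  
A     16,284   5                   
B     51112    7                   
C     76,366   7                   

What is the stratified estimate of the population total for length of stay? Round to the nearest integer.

Population total = Σ Nₕ·x̄ₕ (each stratum's size times its mean).
16284·5 + 51112·7 + 76366·7 = 81420 + 357784 + 534562 = 973766.

973766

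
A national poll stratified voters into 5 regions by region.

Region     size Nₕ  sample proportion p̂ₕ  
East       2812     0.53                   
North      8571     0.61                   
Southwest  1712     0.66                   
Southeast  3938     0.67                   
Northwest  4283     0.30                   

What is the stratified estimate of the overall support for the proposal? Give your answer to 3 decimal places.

Wₕ = Nₕ/N with N = 21316: 0.1319, 0.4021, 0.0803, 0.1847, 0.2009.
p̂_st = 0.1319·0.53 + 0.4021·0.61 + 0.0803·0.66 + 0.1847·0.67 + 0.2009·0.30 ≈ 0.55226... → 0.552.

0.552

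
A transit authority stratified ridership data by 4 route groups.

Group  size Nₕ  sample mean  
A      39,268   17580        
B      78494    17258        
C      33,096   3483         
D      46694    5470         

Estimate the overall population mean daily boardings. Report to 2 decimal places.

12228.02

N = 39268 + 78494 + 33096 + 46694 = 197552.
Overall mean = Σ (Nₕ/N)·x̄ₕ — weight by population share, not a simple average.
Σ Nₕx̄ₕ = 39268·17580 + 78494·17258 + 33096·3483 + 46694·5470 = 690331440 + 1354649452 + 115273368 + 255416180 = 2415670440.
Divide by N: 2415670440 / 197552 = 12228.0232... → 12228.02.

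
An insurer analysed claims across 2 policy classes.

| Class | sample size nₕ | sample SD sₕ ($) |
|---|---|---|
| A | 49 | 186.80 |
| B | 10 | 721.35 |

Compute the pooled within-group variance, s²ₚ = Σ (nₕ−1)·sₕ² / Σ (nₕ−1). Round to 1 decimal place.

111544.5

Degrees of freedom: 48 + 9 = 57.
Σ(nₕ−1)sₕ² = 48·34894.24 + 9·520345.8225 = 6358035.9225.
s²ₚ = 6358035.9225 / 57 = 111544.490... → 111544.5.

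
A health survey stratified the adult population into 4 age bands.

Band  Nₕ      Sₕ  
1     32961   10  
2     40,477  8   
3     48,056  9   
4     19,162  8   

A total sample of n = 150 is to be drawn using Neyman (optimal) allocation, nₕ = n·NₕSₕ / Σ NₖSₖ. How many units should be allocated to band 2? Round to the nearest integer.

39

1: NₕSₕ = 32961·10 = 329610
2: NₕSₕ = 40477·8 = 323816
3: NₕSₕ = 48056·9 = 432504
4: NₕSₕ = 19162·8 = 153296
Σ NₕSₕ = 1239226.
n_2 = 150·323816/1239226 = 39.196... → 39.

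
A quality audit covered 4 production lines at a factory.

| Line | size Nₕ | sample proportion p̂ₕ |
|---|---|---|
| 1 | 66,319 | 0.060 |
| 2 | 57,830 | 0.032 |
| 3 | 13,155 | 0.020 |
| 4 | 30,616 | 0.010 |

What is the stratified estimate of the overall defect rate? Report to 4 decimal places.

0.0381

N = 66319 + 57830 + 13155 + 30616 = 167920.
Overall proportion = Σ (Nₕ/N)·p̂ₕ.
Σ Nₕp̂ₕ = 3979.14 + 1850.56 + 263.1 + 306.16 = 6398.96.
6398.96 / 167920 = 0.038107... → 0.0381.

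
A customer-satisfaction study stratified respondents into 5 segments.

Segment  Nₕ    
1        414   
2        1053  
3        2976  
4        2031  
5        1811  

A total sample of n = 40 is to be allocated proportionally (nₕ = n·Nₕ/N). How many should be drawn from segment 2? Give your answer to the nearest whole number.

N = 414 + 1053 + 2976 + 2031 + 1811 = 8285.
n_2 = 40·1053/8285 = 5.084... → 5.

5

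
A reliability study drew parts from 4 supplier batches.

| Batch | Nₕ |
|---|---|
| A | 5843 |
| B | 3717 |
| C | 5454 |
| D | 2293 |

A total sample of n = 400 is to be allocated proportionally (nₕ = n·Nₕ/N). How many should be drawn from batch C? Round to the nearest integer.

Share of batch C = 5454/17307 = 0.31513.
Allocate 400 × 0.31513 = 126.053... → 126.

126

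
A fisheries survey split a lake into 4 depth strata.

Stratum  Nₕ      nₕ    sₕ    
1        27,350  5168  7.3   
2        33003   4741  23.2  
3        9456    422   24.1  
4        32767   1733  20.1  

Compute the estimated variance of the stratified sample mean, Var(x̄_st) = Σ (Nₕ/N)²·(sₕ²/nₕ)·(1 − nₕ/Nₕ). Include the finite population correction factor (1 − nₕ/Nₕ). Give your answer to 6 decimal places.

N = 102576; Wₕ = Nₕ/N.
stratum 1: (27350/102576)²·7.3²/5168·(1 − 5168/27350) = 0.000594552
stratum 2: (33003/102576)²·23.2²/4741·(1 − 4741/33003) = 0.010064004
stratum 3: (9456/102576)²·24.1²/422·(1 − 422/9456) = 0.011174232
stratum 4: (32767/102576)²·20.1²/1733·(1 − 1733/32767) = 0.022530793
Sum = 0.044363580 → 0.044364.

0.044364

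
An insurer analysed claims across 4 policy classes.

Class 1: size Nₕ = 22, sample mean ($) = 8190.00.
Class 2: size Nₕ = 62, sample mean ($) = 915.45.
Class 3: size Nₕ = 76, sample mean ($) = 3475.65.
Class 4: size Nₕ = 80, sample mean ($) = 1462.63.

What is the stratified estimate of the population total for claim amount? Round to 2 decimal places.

618097.70

1: 22·8190.00 = 180180
2: 62·915.45 = 56757.9
3: 76·3475.65 = 264149.4
4: 80·1462.63 = 117010.4
τ̂ = Σ Nₕx̄ₕ = 618097.70.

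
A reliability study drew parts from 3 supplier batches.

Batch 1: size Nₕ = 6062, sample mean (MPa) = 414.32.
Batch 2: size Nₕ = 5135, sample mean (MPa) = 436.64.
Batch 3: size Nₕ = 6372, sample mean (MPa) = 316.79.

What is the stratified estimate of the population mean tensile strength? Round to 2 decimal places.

385.47

N = 17569; weights Wₕ = Nₕ/N = (0.3450, 0.2923, 0.3627).
x̄_st = Σ Wₕ·x̄ₕ = 0.3450·414.32 + 0.2923·436.64 + 0.3627·316.79 ≈ 385.4710...
→ 385.47.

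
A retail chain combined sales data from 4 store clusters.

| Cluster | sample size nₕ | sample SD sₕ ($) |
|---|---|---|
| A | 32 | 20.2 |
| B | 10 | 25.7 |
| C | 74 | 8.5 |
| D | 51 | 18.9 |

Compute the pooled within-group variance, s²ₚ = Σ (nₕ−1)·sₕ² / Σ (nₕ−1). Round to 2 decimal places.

256.00

A: (32−1)·20.2² = 31·408.04 = 12649.24
B: (10−1)·25.7² = 9·660.49 = 5944.41
C: (74−1)·8.5² = 73·72.25 = 5274.25
D: (51−1)·18.9² = 50·357.21 = 17860.5
Numerator = 41728.4; denominator = Σ(nₕ−1) = 163.
s²ₚ = 41728.4/163 = 256.0025... → 256.00.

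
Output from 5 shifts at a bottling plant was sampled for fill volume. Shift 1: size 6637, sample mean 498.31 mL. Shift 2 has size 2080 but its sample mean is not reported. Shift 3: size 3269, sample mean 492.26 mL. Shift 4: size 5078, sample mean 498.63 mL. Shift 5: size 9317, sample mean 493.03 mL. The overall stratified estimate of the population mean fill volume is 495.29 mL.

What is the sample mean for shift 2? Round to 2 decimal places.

Σ Nₕx̄ₕ = N·μ, so 2080·x̄_2 = 26381·495.29 − (6637·498.31 + 3269·492.26 + 5078·498.63 + 9317·493.03).
= 13066245.49 − 12042085.06 = 1024160.43.
x̄_2 = 1024160.43 / 2080 = 492.3848... → 492.38.

492.38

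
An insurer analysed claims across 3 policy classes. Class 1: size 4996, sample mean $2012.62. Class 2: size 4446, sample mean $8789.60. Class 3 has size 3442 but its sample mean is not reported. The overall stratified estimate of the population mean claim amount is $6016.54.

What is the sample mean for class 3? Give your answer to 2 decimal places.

N = 4996 + 4446 + 3442 = 12884.
Overall total = μ·N = 6016.54·12884 = 77517101.36.
Subtract the known strata: 4996·2012.62 + 4446·8789.60 = 49133611.12.
Remaining total for class 3: 77517101.36 − 49133611.12 = 28383490.24.
Divide by its size: 28383490.24 / 3442 = 8246.2203... → 8246.22.

8246.22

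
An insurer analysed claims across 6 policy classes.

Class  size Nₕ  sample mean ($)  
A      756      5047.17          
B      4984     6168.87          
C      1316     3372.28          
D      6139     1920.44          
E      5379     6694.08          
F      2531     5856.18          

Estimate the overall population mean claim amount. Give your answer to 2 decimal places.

N = 21105; weights Wₕ = Nₕ/N = (0.0358, 0.2362, 0.0624, 0.2909, 0.2549, 0.1199).
x̄_st = Σ Wₕ·x̄ₕ = 0.0358·5047.17 + 0.2362·6168.87 + 0.0624·3372.28 + 0.2909·1920.44 + 0.2549·6694.08 + 0.1199·5856.18 ≈ 4814.8902...
→ 4814.89.

4814.89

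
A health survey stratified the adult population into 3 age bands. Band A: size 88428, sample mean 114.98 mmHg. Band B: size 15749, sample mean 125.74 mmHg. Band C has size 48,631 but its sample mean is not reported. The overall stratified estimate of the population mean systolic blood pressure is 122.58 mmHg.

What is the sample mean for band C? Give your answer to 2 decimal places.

N = 88428 + 15749 + 48631 = 152808.
Overall total = μ·N = 122.58·152808 = 18731204.64.
Subtract the known strata: 88428·114.98 + 15749·125.74 = 12147730.7.
Remaining total for band C: 18731204.64 − 12147730.7 = 6583473.94.
Divide by its size: 6583473.94 / 48631 = 135.3761... → 135.38.

135.38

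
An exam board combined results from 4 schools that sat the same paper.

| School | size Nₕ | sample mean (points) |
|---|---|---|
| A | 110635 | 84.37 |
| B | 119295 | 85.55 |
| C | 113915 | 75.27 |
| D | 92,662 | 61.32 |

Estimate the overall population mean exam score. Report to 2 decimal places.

N = 110635 + 119295 + 113915 + 92662 = 436507.
Overall mean = Σ (Nₕ/N)·x̄ₕ — weight by population share, not a simple average.
Σ Nₕx̄ₕ = 110635·84.37 + 119295·85.55 + 113915·75.27 + 92662·61.32 = 9334274.95 + 10205687.25 + 8574382.05 + 5682033.84 = 33796378.09.
Divide by N: 33796378.09 / 436507 = 77.4246... → 77.42.

77.42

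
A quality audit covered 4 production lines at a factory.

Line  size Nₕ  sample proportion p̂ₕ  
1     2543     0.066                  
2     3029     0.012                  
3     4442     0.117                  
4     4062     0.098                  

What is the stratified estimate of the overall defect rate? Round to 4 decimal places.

0.0797

Wₕ = Nₕ/N with N = 14076: 0.1807, 0.2152, 0.3156, 0.2886.
p̂_st = 0.1807·0.066 + 0.2152·0.012 + 0.3156·0.117 + 0.2886·0.098 ≈ 0.079708... → 0.0797.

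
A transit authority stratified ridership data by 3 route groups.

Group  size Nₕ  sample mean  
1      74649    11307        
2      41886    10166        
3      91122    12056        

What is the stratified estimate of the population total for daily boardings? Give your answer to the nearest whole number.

1: 74649·11307 = 844056243
2: 41886·10166 = 425813076
3: 91122·12056 = 1098566832
τ̂ = Σ Nₕx̄ₕ = 2368436151.

2368436151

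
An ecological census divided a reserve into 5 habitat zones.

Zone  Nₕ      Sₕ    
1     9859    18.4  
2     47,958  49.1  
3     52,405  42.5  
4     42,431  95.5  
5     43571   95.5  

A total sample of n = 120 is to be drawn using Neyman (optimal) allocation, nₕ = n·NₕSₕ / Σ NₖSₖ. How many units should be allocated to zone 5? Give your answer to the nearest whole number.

38

1: NₕSₕ = 9859·18.4 = 181405.6
2: NₕSₕ = 47958·49.1 = 2354737.8
3: NₕSₕ = 52405·42.5 = 2227212.5
4: NₕSₕ = 42431·95.5 = 4052160.5
5: NₕSₕ = 43571·95.5 = 4161030.5
Σ NₕSₕ = 12976546.9.
n_5 = 120·4161030.5/12976546.9 = 38.479... → 38.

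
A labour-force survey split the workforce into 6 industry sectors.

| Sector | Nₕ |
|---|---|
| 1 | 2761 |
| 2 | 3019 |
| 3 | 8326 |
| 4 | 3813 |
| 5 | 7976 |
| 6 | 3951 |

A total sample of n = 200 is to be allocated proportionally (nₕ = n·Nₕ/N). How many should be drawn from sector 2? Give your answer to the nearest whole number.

Share of sector 2 = 3019/29846 = 0.10115.
Allocate 200 × 0.10115 = 20.231... → 20.

20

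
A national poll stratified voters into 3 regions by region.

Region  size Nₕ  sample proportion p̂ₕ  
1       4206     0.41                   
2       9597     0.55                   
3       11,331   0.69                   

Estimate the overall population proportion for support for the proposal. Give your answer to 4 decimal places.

N = 4206 + 9597 + 11331 = 25134.
Overall proportion = Σ (Nₕ/N)·p̂ₕ.
Σ Nₕp̂ₕ = 1724.46 + 5278.35 + 7818.39 = 14821.2.
14821.2 / 25134 = 0.589687... → 0.5897.

0.5897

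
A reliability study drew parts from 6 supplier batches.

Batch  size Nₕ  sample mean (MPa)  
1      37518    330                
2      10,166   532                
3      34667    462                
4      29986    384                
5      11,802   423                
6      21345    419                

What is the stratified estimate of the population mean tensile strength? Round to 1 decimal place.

407.3

x̄_st = (Σ Nₕx̄ₕ) / (Σ Nₕ) = (37518·330 + 10166·532 + 34667·462 + 29986·384 + 11802·423 + 21345·419) / 145484
= 59255831 / 145484 = 407.301... → 407.3.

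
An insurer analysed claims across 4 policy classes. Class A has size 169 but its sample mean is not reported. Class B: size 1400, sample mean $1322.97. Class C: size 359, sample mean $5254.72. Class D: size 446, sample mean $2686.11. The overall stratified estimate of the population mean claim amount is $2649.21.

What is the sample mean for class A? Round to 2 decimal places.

8003.65

Σ Nₕx̄ₕ = N·μ, so 169·x̄_A = 2374·2649.21 − (1400·1322.97 + 359·5254.72 + 446·2686.11).
= 6289224.54 − 4936607.54 = 1352617.
x̄_A = 1352617 / 169 = 8003.6509... → 8003.65.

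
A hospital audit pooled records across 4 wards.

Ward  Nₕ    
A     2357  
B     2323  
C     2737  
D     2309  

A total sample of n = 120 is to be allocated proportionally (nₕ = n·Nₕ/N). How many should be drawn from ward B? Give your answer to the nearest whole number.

29

Share of ward B = 2323/9726 = 0.23884.
Allocate 120 × 0.23884 = 28.661... → 29.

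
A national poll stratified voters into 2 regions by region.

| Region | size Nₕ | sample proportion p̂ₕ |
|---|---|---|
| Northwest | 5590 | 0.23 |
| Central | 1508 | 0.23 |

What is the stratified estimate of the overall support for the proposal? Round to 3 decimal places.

Wₕ = Nₕ/N with N = 7098: 0.7875, 0.2125.
p̂_st = 0.7875·0.23 + 0.2125·0.23 ≈ 0.23 → 0.230.

0.230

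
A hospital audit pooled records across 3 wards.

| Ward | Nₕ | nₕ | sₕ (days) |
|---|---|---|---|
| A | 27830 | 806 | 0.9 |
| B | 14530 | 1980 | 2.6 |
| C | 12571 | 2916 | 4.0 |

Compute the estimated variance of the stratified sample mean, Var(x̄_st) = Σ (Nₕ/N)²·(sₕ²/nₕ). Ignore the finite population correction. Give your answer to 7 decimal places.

N = 54931; Wₕ = Nₕ/N.
ward A: (27830/54931)²·0.9²/806 = 0.0002579535
ward B: (14530/54931)²·2.6²/1980 = 0.0002388789
ward C: (12571/54931)²·4.0²/2916 = 0.0002873671
Sum = 0.0007841995 → 0.0007842.

0.0007842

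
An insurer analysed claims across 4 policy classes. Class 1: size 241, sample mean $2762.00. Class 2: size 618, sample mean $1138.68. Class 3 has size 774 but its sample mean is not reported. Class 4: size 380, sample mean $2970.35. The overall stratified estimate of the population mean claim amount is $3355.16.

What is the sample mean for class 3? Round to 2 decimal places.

Σ Nₕx̄ₕ = N·μ, so 774·x̄_3 = 2013·3355.16 − (241·2762.00 + 618·1138.68 + 380·2970.35).
= 6753937.08 − 2498079.24 = 4255857.84.
x̄_3 = 4255857.84 / 774 = 5498.5243... → 5498.52.

5498.52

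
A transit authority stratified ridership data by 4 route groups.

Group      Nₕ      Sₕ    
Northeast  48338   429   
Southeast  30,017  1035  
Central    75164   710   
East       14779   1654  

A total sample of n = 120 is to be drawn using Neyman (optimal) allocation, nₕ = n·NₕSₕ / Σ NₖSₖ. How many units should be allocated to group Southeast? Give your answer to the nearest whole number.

29

Σ NₕSₕ = 48338·429 + 30017·1035 + 75164·710 + 14779·1654 = 129615503.
Share for Southeast: 31067595/129615503 = 0.23969.
n_Southeast = 120 × 0.23969 = 28.763... → 29.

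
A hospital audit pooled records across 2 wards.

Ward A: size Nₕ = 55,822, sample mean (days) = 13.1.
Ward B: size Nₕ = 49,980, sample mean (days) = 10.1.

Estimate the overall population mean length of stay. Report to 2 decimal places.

11.68

N = 55822 + 49980 = 105802.
The stratified mean weights each stratum mean by its population share Nₕ/N.
Σ Nₕx̄ₕ = 55822·13.1 + 49980·10.1 = 731268.2 + 504798 = 1236066.2.
Divide by N: 1236066.2 / 105802 = 11.6828... → 11.68.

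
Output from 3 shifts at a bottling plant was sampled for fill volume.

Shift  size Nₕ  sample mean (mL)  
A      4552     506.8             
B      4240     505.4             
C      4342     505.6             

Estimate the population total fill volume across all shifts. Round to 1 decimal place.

A: 4552·506.8 = 2306953.6
B: 4240·505.4 = 2142896
C: 4342·505.6 = 2195315.2
τ̂ = Σ Nₕx̄ₕ = 6645164.8.

6645164.8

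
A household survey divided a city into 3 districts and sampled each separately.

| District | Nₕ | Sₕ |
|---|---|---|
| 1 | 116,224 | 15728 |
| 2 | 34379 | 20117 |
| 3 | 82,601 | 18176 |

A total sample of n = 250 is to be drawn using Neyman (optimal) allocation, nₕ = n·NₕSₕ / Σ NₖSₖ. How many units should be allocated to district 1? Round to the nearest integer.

Σ NₕSₕ = 116224·15728 + 34379·20117 + 82601·18176 = 4020929191.
Share for 1: 1827971072/4020929191 = 0.45461.
n_1 = 250 × 0.45461 = 113.654... → 114.

114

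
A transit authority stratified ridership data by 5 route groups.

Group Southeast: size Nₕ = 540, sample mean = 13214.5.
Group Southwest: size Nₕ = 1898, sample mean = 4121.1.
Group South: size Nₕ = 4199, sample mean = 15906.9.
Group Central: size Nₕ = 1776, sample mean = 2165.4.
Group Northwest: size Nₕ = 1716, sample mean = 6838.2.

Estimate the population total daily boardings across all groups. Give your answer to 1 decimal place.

Estimate total by summing Nₕ·x̄ₕ over strata.
540·13214.5 + 1898·4121.1 + 4199·15906.9 + 1776·2165.4 + 1716·6838.2 = 7135830 + 7821847.8 + 66793073.1 + 3845750.4 + 11734351.2 = 97330852.5.

97330852.5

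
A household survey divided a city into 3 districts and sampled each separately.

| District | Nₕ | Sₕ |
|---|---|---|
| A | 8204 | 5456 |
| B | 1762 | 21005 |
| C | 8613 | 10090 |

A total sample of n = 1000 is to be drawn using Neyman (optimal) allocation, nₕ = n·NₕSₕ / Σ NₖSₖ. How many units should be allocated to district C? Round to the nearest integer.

515

Σ NₕSₕ = 8204·5456 + 1762·21005 + 8613·10090 = 168677004.
Share for C: 86905170/168677004 = 0.51522.
n_C = 1000 × 0.51522 = 515.216... → 515.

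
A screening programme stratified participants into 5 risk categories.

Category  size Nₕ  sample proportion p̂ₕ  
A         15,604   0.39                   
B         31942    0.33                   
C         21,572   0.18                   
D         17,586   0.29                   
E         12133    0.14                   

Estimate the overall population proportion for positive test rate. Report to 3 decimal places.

0.276

Wₕ = Nₕ/N with N = 98837: 0.1579, 0.3232, 0.2183, 0.1779, 0.1228.
p̂_st = 0.1579·0.39 + 0.3232·0.33 + 0.2183·0.18 + 0.1779·0.29 + 0.1228·0.14 ≈ 0.27629... → 0.276.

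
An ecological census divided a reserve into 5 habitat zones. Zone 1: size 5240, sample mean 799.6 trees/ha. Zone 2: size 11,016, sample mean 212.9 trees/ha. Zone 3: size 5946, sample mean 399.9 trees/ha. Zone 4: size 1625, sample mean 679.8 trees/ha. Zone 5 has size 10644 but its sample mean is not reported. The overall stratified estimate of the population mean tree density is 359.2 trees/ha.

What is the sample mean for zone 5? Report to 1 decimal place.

Σ Nₕx̄ₕ = N·μ, so 10644·x̄_5 = 34471·359.2 − (5240·799.6 + 11016·212.9 + 5946·399.9 + 1625·679.8).
= 12381983.2 − 10017690.8 = 2364292.4.
x̄_5 = 2364292.4 / 10644 = 222.124... → 222.1.

222.1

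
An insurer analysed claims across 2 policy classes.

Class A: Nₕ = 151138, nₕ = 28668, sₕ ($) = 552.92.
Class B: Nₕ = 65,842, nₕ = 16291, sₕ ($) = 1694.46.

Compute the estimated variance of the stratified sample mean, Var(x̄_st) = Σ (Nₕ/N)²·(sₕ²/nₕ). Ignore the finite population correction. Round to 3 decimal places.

N = 216980; Wₕ = Nₕ/N.
class A: (151138/216980)²·552.92²/28668 = 5.174104
class B: (65842/216980)²·1694.46²/16291 = 16.228617
Sum = 21.402721 → 21.403.

21.403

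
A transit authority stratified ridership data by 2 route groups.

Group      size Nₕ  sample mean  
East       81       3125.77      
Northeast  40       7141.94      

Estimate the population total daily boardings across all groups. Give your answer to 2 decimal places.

East: 81·3125.77 = 253187.37
Northeast: 40·7141.94 = 285677.6
τ̂ = Σ Nₕx̄ₕ = 538864.97.

538864.97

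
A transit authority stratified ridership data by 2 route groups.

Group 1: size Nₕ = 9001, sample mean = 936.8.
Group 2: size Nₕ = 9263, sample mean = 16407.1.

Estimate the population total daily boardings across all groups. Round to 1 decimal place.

1: 9001·936.8 = 8432136.8
2: 9263·16407.1 = 151978967.3
τ̂ = Σ Nₕx̄ₕ = 160411104.1.

160411104.1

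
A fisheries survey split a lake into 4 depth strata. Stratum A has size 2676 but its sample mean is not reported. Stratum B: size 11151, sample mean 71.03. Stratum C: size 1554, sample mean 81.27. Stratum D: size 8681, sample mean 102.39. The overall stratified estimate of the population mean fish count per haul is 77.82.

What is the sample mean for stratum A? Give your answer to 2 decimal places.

24.41

N = 2676 + 11151 + 1554 + 8681 = 24062.
Overall total = μ·N = 77.82·24062 = 1872504.84.
Subtract the known strata: 11151·71.03 + 1554·81.27 + 8681·102.39 = 1807196.7.
Remaining total for stratum A: 1872504.84 − 1807196.7 = 65308.14.
Divide by its size: 65308.14 / 2676 = 24.4051... → 24.41.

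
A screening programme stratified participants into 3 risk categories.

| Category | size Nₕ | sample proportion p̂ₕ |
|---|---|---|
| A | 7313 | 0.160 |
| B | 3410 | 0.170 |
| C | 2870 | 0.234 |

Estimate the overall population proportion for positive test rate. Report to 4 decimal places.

N = 7313 + 3410 + 2870 = 13593.
Overall proportion = Σ (Nₕ/N)·p̂ₕ.
Σ Nₕp̂ₕ = 1170.08 + 579.7 + 671.58 = 2421.36.
2421.36 / 13593 = 0.178133... → 0.1781.

0.1781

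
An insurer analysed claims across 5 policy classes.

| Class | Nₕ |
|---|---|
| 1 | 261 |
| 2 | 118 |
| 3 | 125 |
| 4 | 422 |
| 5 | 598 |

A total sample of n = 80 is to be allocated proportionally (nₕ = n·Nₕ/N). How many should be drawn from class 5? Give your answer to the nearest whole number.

31

N = 261 + 118 + 125 + 422 + 598 = 1524.
n_5 = 80·598/1524 = 31.391... → 31.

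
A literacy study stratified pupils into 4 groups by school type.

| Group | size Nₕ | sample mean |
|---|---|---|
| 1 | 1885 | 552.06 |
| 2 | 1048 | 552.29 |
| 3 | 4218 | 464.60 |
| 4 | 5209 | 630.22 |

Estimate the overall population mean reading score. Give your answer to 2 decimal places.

N = 12360; weights Wₕ = Nₕ/N = (0.1525, 0.0848, 0.3413, 0.4214).
x̄_st = Σ Wₕ·x̄ₕ = 0.1525·552.06 + 0.0848·552.29 + 0.3413·464.60 + 0.4214·630.22 ≈ 555.1725...
→ 555.17.

555.17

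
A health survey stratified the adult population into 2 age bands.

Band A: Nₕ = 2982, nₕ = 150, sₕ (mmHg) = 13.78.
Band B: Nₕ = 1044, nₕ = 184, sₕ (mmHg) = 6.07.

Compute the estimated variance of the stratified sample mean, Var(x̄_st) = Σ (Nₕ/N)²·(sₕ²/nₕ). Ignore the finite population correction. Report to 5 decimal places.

N = 4026. Term for each stratum: Wₕ²sₕ²/nₕ.
Var(x̄_st) = 0.69450426 + 0.01346521 = 0.70796947 → 0.70797.

0.70797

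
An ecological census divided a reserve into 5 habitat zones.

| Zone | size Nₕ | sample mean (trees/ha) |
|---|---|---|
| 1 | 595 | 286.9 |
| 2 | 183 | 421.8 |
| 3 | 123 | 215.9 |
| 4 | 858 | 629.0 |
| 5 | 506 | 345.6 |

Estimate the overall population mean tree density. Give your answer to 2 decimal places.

x̄_st = (Σ Nₕx̄ₕ) / (Σ Nₕ) = (595·286.9 + 183·421.8 + 123·215.9 + 858·629.0 + 506·345.6) / 2265
= 989006.2 / 2265 = 436.6473... → 436.65.

436.65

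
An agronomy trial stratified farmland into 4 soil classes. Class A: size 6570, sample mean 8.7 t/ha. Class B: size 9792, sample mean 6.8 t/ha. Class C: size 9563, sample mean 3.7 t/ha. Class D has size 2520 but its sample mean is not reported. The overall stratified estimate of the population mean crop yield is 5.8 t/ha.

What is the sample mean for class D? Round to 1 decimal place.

Σ Nₕx̄ₕ = N·μ, so 2520·x̄_D = 28445·5.8 − (6570·8.7 + 9792·6.8 + 9563·3.7).
= 164981 − 159127.7 = 5853.3.
x̄_D = 5853.3 / 2520 = 2.323... → 2.3.

2.3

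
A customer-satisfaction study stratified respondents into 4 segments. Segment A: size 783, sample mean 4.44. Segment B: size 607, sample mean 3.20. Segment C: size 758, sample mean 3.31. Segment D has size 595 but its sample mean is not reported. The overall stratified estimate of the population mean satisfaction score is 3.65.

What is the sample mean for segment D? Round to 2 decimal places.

N = 783 + 607 + 758 + 595 = 2743.
Overall total = μ·N = 3.65·2743 = 10011.95.
Subtract the known strata: 783·4.44 + 607·3.20 + 758·3.31 = 7927.9.
Remaining total for segment D: 10011.95 − 7927.9 = 2084.05.
Divide by its size: 2084.05 / 595 = 3.5026... → 3.50.

3.50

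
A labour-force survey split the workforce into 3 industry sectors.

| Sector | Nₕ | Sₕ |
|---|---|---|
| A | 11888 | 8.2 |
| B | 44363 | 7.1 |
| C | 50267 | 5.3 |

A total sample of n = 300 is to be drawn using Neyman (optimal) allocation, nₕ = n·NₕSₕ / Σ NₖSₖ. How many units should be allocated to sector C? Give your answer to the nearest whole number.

Σ NₕSₕ = 11888·8.2 + 44363·7.1 + 50267·5.3 = 678874.
Share for C: 266415.1/678874 = 0.39244.
n_C = 300 × 0.39244 = 117.731... → 118.

118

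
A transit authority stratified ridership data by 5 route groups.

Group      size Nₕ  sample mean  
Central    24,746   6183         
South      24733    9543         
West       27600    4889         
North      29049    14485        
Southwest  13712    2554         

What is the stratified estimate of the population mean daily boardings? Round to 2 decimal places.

8175.59

N = 24746 + 24733 + 27600 + 29049 + 13712 = 119840.
Overall mean = Σ (Nₕ/N)·x̄ₕ — weight by population share, not a simple average.
Σ Nₕx̄ₕ = 24746·6183 + 24733·9543 + 27600·4889 + 29049·14485 + 13712·2554 = 153004518 + 236027019 + 134936400 + 420774765 + 35020448 = 979763150.
Divide by N: 979763150 / 119840 = 8175.5937... → 8175.59.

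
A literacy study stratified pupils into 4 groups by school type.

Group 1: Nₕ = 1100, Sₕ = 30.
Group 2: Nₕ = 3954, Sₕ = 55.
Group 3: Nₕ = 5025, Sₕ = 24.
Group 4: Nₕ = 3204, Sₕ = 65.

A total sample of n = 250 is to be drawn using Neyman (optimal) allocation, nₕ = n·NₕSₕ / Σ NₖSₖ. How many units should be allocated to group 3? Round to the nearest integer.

52

Σ NₕSₕ = 1100·30 + 3954·55 + 5025·24 + 3204·65 = 579330.
Share for 3: 120600/579330 = 0.20817.
n_3 = 250 × 0.20817 = 52.043... → 52.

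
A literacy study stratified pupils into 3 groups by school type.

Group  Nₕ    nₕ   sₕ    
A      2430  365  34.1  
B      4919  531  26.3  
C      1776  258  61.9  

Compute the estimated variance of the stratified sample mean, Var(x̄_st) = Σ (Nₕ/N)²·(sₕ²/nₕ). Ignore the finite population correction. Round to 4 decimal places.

1.1670

N = 9125; Wₕ = Nₕ/N.
group A: (2430/9125)²·34.1²/365 = 0.2259242
group B: (4919/9125)²·26.3²/531 = 0.3785340
group C: (1776/9125)²·61.9²/258 = 0.5625767
Sum = 1.1670349 → 1.1670.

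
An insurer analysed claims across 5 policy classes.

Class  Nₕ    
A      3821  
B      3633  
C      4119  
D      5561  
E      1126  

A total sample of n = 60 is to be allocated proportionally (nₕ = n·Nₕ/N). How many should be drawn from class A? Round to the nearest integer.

13

N = 3821 + 3633 + 4119 + 5561 + 1126 = 18260.
n_A = 60·3821/18260 = 12.555... → 13.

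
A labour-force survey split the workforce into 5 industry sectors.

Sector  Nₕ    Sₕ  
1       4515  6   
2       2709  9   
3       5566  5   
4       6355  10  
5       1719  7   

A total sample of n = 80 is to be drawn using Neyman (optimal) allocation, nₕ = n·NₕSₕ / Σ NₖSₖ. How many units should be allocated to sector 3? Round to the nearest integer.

14

1: NₕSₕ = 4515·6 = 27090
2: NₕSₕ = 2709·9 = 24381
3: NₕSₕ = 5566·5 = 27830
4: NₕSₕ = 6355·10 = 63550
5: NₕSₕ = 1719·7 = 12033
Σ NₕSₕ = 154884.
n_3 = 80·27830/154884 = 14.375... → 14.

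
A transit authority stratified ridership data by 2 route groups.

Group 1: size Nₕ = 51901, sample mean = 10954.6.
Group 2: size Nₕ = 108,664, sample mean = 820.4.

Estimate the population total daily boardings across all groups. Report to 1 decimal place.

1: 51901·10954.6 = 568554694.6
2: 108664·820.4 = 89147945.6
τ̂ = Σ Nₕx̄ₕ = 657702640.2.

657702640.2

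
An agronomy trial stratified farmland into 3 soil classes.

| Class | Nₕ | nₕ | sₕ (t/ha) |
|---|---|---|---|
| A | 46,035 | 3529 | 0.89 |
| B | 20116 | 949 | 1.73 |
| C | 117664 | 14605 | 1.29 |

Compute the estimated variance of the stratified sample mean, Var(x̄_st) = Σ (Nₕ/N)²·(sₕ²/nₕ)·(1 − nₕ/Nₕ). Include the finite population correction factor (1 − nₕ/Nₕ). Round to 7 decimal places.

N = 183815; Wₕ = Nₕ/N.
class A: (46035/183815)²·0.89²/3529·(1 − 3529/46035) = 0.0000129988
class B: (20116/183815)²·1.73²/949·(1 − 949/20116) = 0.0000359882
class C: (117664/183815)²·1.29²/14605·(1 − 14605/117664) = 0.0000408927
Sum = 0.0000898797 → 0.0000899.

0.0000899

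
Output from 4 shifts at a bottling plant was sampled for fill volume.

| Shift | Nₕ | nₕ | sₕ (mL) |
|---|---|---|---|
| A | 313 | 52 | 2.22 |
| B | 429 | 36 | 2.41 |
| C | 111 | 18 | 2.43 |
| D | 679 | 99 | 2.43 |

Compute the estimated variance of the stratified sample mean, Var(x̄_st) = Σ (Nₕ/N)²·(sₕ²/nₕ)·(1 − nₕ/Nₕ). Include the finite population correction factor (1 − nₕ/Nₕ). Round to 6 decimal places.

0.026339

N = 1532. Term for each stratum: Wₕ²sₕ²/nₕ·(1−nₕ/Nₕ).
Var(x̄_st) = 0.003298906 + 0.011589479 + 0.001442874 + 0.010008237 = 0.026339496 → 0.026339.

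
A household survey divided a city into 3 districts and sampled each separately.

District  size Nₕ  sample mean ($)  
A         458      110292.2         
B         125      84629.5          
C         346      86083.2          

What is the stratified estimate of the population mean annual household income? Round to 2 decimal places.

97822.72

N = 929; weights Wₕ = Nₕ/N = (0.4930, 0.1346, 0.3724).
x̄_st = Σ Wₕ·x̄ₕ = 0.4930·110292.2 + 0.1346·84629.5 + 0.3724·86083.2 ≈ 97822.7151...
→ 97822.72.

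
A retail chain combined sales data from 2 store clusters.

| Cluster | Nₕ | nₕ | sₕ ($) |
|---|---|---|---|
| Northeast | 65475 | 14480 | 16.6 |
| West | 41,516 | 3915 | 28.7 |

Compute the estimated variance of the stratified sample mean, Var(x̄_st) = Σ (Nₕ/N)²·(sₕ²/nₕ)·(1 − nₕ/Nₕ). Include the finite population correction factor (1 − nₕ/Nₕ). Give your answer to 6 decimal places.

0.034242

N = 106991. Term for each stratum: Wₕ²sₕ²/nₕ·(1−nₕ/Nₕ).
Var(x̄_st) = 0.005550808 + 0.028691446 = 0.034242254 → 0.034242.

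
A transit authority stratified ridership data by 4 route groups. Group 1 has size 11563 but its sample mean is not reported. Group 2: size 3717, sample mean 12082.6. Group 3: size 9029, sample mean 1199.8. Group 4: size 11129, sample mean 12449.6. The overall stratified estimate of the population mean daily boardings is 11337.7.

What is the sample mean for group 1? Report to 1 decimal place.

17944.3

N = 11563 + 3717 + 9029 + 11129 = 35438.
Overall total = μ·N = 11337.7·35438 = 401785412.6.
Subtract the known strata: 3717·12082.6 + 9029·1199.8 + 11129·12449.6 = 194295616.8.
Remaining total for group 1: 401785412.6 − 194295616.8 = 207489795.8.
Divide by its size: 207489795.8 / 11563 = 17944.287... → 17944.3.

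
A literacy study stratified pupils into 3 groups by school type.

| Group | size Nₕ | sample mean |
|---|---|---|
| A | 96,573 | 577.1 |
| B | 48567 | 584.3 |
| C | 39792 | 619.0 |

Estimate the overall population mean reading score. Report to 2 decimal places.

588.01

N = 184932; weights Wₕ = Nₕ/N = (0.5222, 0.2626, 0.2152).
x̄_st = Σ Wₕ·x̄ₕ = 0.5222·577.1 + 0.2626·584.3 + 0.2152·619.0 ≈ 588.0065...
→ 588.01.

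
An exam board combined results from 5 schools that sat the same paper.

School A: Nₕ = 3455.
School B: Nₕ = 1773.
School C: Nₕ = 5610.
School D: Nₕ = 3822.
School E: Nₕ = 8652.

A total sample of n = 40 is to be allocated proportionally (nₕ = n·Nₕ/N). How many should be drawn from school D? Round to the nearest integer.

N = 3455 + 1773 + 5610 + 3822 + 8652 = 23312.
n_D = 40·3822/23312 = 6.558... → 7.

7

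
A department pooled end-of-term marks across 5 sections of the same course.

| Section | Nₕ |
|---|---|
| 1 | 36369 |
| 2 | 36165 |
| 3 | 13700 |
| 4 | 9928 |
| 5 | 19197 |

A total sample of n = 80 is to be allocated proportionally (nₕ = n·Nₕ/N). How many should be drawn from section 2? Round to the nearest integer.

25

Share of section 2 = 36165/115359 = 0.31350.
Allocate 80 × 0.31350 = 25.080... → 25.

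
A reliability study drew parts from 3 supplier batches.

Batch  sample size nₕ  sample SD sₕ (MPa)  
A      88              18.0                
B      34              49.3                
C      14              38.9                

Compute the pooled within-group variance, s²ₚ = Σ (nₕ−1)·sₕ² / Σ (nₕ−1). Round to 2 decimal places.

962.90

A: (88−1)·18.0² = 87·324 = 28188
B: (34−1)·49.3² = 33·2430.49 = 80206.17
C: (14−1)·38.9² = 13·1513.21 = 19671.73
Numerator = 128065.9; denominator = Σ(nₕ−1) = 133.
s²ₚ = 128065.9/133 = 962.9015... → 962.90.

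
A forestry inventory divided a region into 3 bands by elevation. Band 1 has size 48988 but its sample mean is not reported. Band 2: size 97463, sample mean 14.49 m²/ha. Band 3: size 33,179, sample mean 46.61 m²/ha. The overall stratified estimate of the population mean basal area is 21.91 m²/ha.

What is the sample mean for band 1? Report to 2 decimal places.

19.94

N = 48988 + 97463 + 33179 = 179630.
Overall total = μ·N = 21.91·179630 = 3935693.3.
Subtract the known strata: 97463·14.49 + 33179·46.61 = 2958712.06.
Remaining total for band 1: 3935693.3 − 2958712.06 = 976981.24.
Divide by its size: 976981.24 / 48988 = 19.9433... → 19.94.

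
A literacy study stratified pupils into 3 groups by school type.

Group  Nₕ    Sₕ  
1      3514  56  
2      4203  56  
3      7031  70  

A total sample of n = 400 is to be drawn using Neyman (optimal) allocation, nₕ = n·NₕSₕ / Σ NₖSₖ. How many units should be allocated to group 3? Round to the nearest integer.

213

Σ NₕSₕ = 3514·56 + 4203·56 + 7031·70 = 924322.
Share for 3: 492170/924322 = 0.53247.
n_3 = 400 × 0.53247 = 212.986... → 213.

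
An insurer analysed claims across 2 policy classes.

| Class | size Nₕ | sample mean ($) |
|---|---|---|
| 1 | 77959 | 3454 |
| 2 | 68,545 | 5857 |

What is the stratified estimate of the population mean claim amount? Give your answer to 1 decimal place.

4578.3

N = 146504; weights Wₕ = Nₕ/N = (0.5321, 0.4679).
x̄_st = Σ Wₕ·x̄ₕ = 0.5321·3454 + 0.4679·5857 ≈ 4578.294...
→ 4578.3.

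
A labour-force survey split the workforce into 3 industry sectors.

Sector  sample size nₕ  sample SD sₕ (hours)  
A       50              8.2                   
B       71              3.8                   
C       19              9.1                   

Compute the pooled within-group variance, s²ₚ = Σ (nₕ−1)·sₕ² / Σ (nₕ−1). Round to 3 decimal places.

A: (50−1)·8.2² = 49·67.24 = 3294.76
B: (71−1)·3.8² = 70·14.44 = 1010.8
C: (19−1)·9.1² = 18·82.81 = 1490.58
Numerator = 5796.14; denominator = Σ(nₕ−1) = 137.
s²ₚ = 5796.14/137 = 42.30759... → 42.308.

42.308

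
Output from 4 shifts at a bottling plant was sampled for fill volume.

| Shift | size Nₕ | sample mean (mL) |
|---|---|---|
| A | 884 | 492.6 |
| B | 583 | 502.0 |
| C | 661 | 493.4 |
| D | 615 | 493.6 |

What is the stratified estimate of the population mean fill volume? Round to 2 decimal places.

N = 2743; weights Wₕ = Nₕ/N = (0.3223, 0.2125, 0.2410, 0.2242).
x̄_st = Σ Wₕ·x̄ₕ = 0.3223·492.6 + 0.2125·502.0 + 0.2410·493.4 + 0.2242·493.6 ≈ 495.0149...
→ 495.01.

495.01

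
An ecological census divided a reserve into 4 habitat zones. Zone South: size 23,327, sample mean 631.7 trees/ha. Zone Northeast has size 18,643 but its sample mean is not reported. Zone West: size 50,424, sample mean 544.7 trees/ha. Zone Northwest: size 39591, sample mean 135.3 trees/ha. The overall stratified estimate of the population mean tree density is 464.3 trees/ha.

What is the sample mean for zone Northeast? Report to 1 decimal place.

N = 23327 + 18643 + 50424 + 39591 = 131985.
Overall total = μ·N = 464.3·131985 = 61280635.5.
Subtract the known strata: 23327·631.7 + 50424·544.7 + 39591·135.3 = 47558281.
Remaining total for zone Northeast: 61280635.5 − 47558281 = 13722354.5.
Divide by its size: 13722354.5 / 18643 = 736.059... → 736.1.

736.1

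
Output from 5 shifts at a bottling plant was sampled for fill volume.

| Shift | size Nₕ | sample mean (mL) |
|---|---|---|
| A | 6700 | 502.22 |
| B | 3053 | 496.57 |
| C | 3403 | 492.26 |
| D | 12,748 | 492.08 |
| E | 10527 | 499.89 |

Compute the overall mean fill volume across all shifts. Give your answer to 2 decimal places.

x̄_st = (Σ Nₕx̄ₕ) / (Σ Nₕ) = (6700·502.22 + 3053·496.57 + 3403·492.26 + 12748·492.08 + 10527·499.89) / 36431
= 18091440.86 / 36431 = 496.5947... → 496.59.

496.59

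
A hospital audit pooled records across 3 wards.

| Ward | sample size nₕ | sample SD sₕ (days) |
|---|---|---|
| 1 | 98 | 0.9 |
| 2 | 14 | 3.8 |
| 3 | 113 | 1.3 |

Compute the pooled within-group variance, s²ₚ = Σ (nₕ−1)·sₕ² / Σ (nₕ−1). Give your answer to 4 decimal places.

2.0521

1: (98−1)·0.9² = 97·0.81 = 78.57
2: (14−1)·3.8² = 13·14.44 = 187.72
3: (113−1)·1.3² = 112·1.69 = 189.28
Numerator = 455.57; denominator = Σ(nₕ−1) = 222.
s²ₚ = 455.57/222 = 2.052117... → 2.0521.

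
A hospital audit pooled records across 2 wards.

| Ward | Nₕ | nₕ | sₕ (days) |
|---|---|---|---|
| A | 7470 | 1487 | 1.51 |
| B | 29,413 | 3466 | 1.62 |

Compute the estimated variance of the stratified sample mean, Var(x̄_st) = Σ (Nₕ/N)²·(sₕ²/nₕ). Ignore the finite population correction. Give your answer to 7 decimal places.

N = 36883; Wₕ = Nₕ/N.
ward A: (7470/36883)²·1.51²/1487 = 0.0000628972
ward B: (29413/36883)²·1.62²/3466 = 0.0004815348
Sum = 0.0005444320 → 0.0005444.

0.0005444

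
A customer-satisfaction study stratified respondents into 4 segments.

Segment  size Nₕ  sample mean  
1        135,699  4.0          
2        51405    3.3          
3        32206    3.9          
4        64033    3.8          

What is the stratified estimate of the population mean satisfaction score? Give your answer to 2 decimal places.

3.82

x̄_st = (Σ Nₕx̄ₕ) / (Σ Nₕ) = (135699·4.0 + 51405·3.3 + 32206·3.9 + 64033·3.8) / 283343
= 1081361.3 / 283343 = 3.8164... → 3.82.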